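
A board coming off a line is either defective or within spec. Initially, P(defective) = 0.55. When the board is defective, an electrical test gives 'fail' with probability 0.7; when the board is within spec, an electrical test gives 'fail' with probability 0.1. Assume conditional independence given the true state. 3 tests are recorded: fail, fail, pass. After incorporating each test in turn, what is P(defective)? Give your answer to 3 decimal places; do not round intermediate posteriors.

After 'fail': P(defective) = 0.7·0.5500 / (0.7·0.5500 + 0.1·0.4500) ≈ 0.8953
After 'fail': P(defective) = 0.7·0.8953 / (0.7·0.8953 + 0.1·0.1047) ≈ 0.9836
After 'pass': P(defective) = 0.3·0.9836 / (0.3·0.9836 + 0.9·0.0164) ≈ 0.9523

0.952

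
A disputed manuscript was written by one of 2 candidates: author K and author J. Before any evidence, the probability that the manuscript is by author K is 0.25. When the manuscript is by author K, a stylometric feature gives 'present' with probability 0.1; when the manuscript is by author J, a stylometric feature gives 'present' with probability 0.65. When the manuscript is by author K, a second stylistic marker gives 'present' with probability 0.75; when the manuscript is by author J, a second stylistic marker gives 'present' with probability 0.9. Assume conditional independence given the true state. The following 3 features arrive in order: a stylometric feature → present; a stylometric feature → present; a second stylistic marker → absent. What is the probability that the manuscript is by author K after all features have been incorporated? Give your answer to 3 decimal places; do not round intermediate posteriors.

After a stylometric feature='present': P(author K) = 0.1·0.2500 / (0.1·0.2500 + 0.65·0.7500) ≈ 0.0488
After a stylometric feature='present': P(author K) = 0.1·0.0488 / (0.1·0.0488 + 0.65·0.9512) ≈ 0.0078
After a second stylistic marker='absent': P(author K) = 0.25·0.0078 / (0.25·0.0078 + 0.1·0.9922) ≈ 0.0193

0.019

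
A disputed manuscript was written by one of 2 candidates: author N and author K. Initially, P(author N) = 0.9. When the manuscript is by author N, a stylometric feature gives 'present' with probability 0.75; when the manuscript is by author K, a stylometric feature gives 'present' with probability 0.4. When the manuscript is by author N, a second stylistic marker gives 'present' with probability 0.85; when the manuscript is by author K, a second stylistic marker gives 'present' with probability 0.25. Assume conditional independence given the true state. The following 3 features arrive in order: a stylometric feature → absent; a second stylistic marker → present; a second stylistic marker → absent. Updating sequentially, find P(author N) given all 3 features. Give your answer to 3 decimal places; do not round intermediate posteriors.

0.718

After a stylometric feature='absent': P(author N) = 0.25·0.9000 / (0.25·0.9000 + 0.6·0.1000) ≈ 0.7895
After a second stylistic marker='present': P(author N) = 0.85·0.7895 / (0.85·0.7895 + 0.25·0.2105) ≈ 0.9273
After a second stylistic marker='absent': P(author N) = 0.15·0.9273 / (0.15·0.9273 + 0.75·0.0727) ≈ 0.7183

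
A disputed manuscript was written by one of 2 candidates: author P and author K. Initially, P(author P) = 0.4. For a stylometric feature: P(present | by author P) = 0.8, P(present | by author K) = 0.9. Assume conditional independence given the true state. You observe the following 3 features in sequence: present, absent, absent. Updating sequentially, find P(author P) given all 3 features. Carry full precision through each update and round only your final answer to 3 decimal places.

After 'present': P(author P) = 0.8·0.4000 / (0.8·0.4000 + 0.9·0.6000) ≈ 0.3721
After 'absent': P(author P) = 0.2·0.3721 / (0.2·0.3721 + 0.1·0.6279) ≈ 0.5424
After 'absent': P(author P) = 0.2·0.5424 / (0.2·0.5424 + 0.1·0.4576) ≈ 0.7033

0.703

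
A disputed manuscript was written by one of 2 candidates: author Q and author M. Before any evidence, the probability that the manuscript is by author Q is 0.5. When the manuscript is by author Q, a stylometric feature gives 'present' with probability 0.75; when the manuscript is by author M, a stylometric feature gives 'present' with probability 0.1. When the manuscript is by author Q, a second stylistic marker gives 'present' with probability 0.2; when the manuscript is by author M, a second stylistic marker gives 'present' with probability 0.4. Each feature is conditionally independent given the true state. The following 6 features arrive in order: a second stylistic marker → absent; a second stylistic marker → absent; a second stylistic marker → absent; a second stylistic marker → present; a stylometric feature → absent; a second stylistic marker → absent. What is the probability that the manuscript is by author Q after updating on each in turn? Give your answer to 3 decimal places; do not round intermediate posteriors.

0.305

Apply Bayes' rule sequentially, carrying P(author Q) forward.
After a second stylistic marker='absent': P(author Q) = 0.8·0.5000 / (0.8·0.5000 + 0.6·0.5000) ≈ 0.5714
After a second stylistic marker='absent': P(author Q) = 0.8·0.5714 / (0.8·0.5714 + 0.6·0.4286) ≈ 0.6400
After a second stylistic marker='absent': P(author Q) = 0.8·0.6400 / (0.8·0.6400 + 0.6·0.3600) ≈ 0.7033
After a second stylistic marker='present': P(author Q) = 0.2·0.7033 / (0.2·0.7033 + 0.4·0.2967) ≈ 0.5424
After a stylometric feature='absent': P(author Q) = 0.25·0.5424 / (0.25·0.5424 + 0.9·0.4576) ≈ 0.2477
After a second stylistic marker='absent': P(author Q) = 0.8·0.2477 / (0.8·0.2477 + 0.6·0.7523) ≈ 0.3051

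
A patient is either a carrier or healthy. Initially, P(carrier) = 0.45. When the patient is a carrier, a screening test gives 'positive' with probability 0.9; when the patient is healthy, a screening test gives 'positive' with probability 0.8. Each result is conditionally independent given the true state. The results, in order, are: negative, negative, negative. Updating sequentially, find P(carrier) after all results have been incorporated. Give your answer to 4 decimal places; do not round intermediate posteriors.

0.0928

Apply Bayes' rule sequentially, carrying P(carrier) forward.
After 'negative': P(carrier) = 0.1·0.4500 / (0.1·0.4500 + 0.2·0.5500) ≈ 0.2903
After 'negative': P(carrier) = 0.1·0.2903 / (0.1·0.2903 + 0.2·0.7097) ≈ 0.1698
After 'negative': P(carrier) = 0.1·0.1698 / (0.1·0.1698 + 0.2·0.8302) ≈ 0.0928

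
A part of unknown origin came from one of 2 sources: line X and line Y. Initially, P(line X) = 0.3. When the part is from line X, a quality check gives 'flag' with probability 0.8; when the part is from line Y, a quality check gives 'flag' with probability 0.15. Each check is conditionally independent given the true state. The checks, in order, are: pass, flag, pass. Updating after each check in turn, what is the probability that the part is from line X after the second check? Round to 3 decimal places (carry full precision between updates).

Apply Bayes' rule sequentially, carrying P(line X) forward.
After 'pass': P(line X) = 0.2·0.3000 / (0.2·0.3000 + 0.85·0.7000) ≈ 0.0916
After 'flag': P(line X) = 0.8·0.0916 / (0.8·0.0916 + 0.15·0.9084) ≈ 0.3497

0.350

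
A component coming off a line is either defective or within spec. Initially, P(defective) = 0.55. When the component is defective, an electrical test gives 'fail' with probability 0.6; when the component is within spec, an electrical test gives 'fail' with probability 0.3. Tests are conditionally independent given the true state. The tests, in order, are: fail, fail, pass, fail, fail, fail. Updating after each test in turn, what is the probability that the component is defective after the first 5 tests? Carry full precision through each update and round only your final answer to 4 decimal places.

0.9179

After 'fail': P(defective) = 0.6·0.5500 / (0.6·0.5500 + 0.3·0.4500) ≈ 0.7097
After 'fail': P(defective) = 0.6·0.7097 / (0.6·0.7097 + 0.3·0.2903) ≈ 0.8302
After 'pass': P(defective) = 0.4·0.8302 / (0.4·0.8302 + 0.7·0.1698) ≈ 0.7364
After 'fail': P(defective) = 0.6·0.7364 / (0.6·0.7364 + 0.3·0.2636) ≈ 0.8482
After 'fail': P(defective) = 0.6·0.8482 / (0.6·0.8482 + 0.3·0.1518) ≈ 0.9179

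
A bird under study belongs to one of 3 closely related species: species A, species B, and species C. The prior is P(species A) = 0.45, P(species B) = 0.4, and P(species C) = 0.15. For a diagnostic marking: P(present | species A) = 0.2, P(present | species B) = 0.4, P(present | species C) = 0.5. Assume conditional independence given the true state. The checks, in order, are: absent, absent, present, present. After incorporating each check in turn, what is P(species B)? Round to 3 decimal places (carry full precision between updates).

0.524

After 'absent': normaliser = 0.8·0.4500 + 0.6·0.4000 + 0.5·0.1500; P(species A) ≈ 0.5333, P(species B) ≈ 0.3556, P(species C) ≈ 0.1111
After 'absent': normaliser = 0.8·0.5333 + 0.6·0.3556 + 0.5·0.1111; P(species A) ≈ 0.6134, P(species B) ≈ 0.3067, P(species C) ≈ 0.0799
After 'present': normaliser = 0.2·0.6134 + 0.4·0.3067 + 0.5·0.0799; P(species A) ≈ 0.4300, P(species B) ≈ 0.4300, P(species C) ≈ 0.1400
After 'present': normaliser = 0.2·0.4300 + 0.4·0.4300 + 0.5·0.1400; P(species A) ≈ 0.2622, P(species B) ≈ 0.5244, P(species C) ≈ 0.2134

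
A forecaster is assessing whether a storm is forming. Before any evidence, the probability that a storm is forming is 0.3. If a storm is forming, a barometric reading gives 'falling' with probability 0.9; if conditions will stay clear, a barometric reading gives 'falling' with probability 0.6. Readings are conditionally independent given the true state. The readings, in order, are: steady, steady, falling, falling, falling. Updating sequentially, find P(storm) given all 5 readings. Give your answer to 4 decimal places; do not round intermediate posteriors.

After 'steady': P(storm) = 0.1·0.3000 / (0.1·0.3000 + 0.4·0.7000) ≈ 0.0968
After 'steady': P(storm) = 0.1·0.0968 / (0.1·0.0968 + 0.4·0.9032) ≈ 0.0261
After 'falling': P(storm) = 0.9·0.0261 / (0.9·0.0261 + 0.6·0.9739) ≈ 0.0386
After 'falling': P(storm) = 0.9·0.0386 / (0.9·0.0386 + 0.6·0.9614) ≈ 0.0568
After 'falling': P(storm) = 0.9·0.0568 / (0.9·0.0568 + 0.6·0.9432) ≈ 0.0829

0.0829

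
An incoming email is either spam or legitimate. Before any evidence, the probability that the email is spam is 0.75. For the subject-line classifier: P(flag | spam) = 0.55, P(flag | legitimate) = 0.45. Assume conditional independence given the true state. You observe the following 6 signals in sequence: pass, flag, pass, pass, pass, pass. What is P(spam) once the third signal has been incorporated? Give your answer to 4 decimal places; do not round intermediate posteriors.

0.7105

After 'pass': P(spam) = 0.45·0.7500 / (0.45·0.7500 + 0.55·0.2500) ≈ 0.7105
After 'flag': P(spam) = 0.55·0.7105 / (0.55·0.7105 + 0.45·0.2895) ≈ 0.7500
After 'pass': P(spam) = 0.45·0.7500 / (0.45·0.7500 + 0.55·0.2500) ≈ 0.7105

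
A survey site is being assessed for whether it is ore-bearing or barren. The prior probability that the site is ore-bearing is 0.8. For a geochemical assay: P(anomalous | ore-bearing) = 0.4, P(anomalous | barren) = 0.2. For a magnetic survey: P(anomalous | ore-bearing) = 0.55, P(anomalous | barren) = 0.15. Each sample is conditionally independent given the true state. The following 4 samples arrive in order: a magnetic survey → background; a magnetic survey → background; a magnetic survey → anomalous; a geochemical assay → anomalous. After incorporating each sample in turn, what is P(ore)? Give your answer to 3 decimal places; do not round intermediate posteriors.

0.892

After a magnetic survey='background': P(ore) = 0.45·0.8000 / (0.45·0.8000 + 0.85·0.2000) ≈ 0.6792
After a magnetic survey='background': P(ore) = 0.45·0.6792 / (0.45·0.6792 + 0.85·0.3208) ≈ 0.5285
After a magnetic survey='anomalous': P(ore) = 0.55·0.5285 / (0.55·0.5285 + 0.15·0.4715) ≈ 0.8043
After a geochemical assay='anomalous': P(ore) = 0.4·0.8043 / (0.4·0.8043 + 0.2·0.1957) ≈ 0.8916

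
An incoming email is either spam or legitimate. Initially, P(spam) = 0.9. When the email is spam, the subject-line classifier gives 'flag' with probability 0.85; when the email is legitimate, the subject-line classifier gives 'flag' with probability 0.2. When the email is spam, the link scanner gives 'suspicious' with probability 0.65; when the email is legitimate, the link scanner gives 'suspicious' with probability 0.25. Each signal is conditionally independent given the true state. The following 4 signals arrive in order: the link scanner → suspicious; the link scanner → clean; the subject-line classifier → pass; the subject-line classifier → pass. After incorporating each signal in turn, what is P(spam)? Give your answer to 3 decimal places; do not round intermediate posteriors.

After the link scanner='suspicious': P(spam) = 0.65·0.9000 / (0.65·0.9000 + 0.25·0.1000) ≈ 0.9590
After the link scanner='clean': P(spam) = 0.35·0.9590 / (0.35·0.9590 + 0.75·0.0410) ≈ 0.9161
After the subject-line classifier='pass': P(spam) = 0.15·0.9161 / (0.15·0.9161 + 0.8·0.0839) ≈ 0.6719
After the subject-line classifier='pass': P(spam) = 0.15·0.6719 / (0.15·0.6719 + 0.8·0.3281) ≈ 0.2774

0.277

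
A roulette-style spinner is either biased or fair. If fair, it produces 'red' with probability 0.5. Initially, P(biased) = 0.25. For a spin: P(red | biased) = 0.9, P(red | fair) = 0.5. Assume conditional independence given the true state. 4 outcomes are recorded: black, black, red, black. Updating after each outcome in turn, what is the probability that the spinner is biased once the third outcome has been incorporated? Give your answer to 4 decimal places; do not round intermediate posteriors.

0.0234

Each posterior becomes the prior for the next update.
After 'black': P(biased) = 0.1·0.2500 / (0.1·0.2500 + 0.5·0.7500) ≈ 0.0625
After 'black': P(biased) = 0.1·0.0625 / (0.1·0.0625 + 0.5·0.9375) ≈ 0.0132
After 'red': P(biased) = 0.9·0.0132 / (0.9·0.0132 + 0.5·0.9868) ≈ 0.0234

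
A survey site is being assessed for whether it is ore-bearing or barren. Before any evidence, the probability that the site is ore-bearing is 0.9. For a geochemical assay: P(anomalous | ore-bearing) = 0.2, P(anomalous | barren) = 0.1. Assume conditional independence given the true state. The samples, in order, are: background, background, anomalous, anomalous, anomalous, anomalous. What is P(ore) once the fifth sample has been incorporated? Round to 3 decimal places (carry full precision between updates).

After 'background': P(ore) = 0.8·0.9000 / (0.8·0.9000 + 0.9·0.1000) ≈ 0.8889
After 'background': P(ore) = 0.8·0.8889 / (0.8·0.8889 + 0.9·0.1111) ≈ 0.8767
After 'anomalous': P(ore) = 0.2·0.8767 / (0.2·0.8767 + 0.1·0.1233) ≈ 0.9343
After 'anomalous': P(ore) = 0.2·0.9343 / (0.2·0.9343 + 0.1·0.0657) ≈ 0.9660
After 'anomalous': P(ore) = 0.2·0.9660 / (0.2·0.9660 + 0.1·0.0340) ≈ 0.9827

0.983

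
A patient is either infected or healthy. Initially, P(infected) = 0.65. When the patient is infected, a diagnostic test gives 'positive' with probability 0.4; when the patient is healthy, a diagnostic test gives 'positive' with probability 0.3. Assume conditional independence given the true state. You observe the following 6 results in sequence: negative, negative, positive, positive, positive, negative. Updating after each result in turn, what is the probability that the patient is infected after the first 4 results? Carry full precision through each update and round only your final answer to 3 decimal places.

0.708

After 'negative': P(infected) = 0.6·0.6500 / (0.6·0.6500 + 0.7·0.3500) ≈ 0.6142
After 'negative': P(infected) = 0.6·0.6142 / (0.6·0.6142 + 0.7·0.3858) ≈ 0.5771
After 'positive': P(infected) = 0.4·0.5771 / (0.4·0.5771 + 0.3·0.4229) ≈ 0.6453
After 'positive': P(infected) = 0.4·0.6453 / (0.4·0.6453 + 0.3·0.3547) ≈ 0.7081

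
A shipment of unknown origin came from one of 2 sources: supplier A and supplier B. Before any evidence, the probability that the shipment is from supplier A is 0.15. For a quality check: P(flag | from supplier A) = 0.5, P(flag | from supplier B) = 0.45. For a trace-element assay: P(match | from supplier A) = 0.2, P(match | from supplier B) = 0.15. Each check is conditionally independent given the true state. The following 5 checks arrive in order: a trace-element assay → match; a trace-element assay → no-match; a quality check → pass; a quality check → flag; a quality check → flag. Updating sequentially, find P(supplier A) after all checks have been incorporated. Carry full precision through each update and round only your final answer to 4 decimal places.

After a trace-element assay='match': P(supplier A) = 0.2·0.1500 / (0.2·0.1500 + 0.15·0.8500) ≈ 0.1905
After a trace-element assay='no-match': P(supplier A) = 0.8·0.1905 / (0.8·0.1905 + 0.85·0.8095) ≈ 0.1813
After a quality check='pass': P(supplier A) = 0.5·0.1813 / (0.5·0.1813 + 0.55·0.8187) ≈ 0.1676
After a quality check='flag': P(supplier A) = 0.5·0.1676 / (0.5·0.1676 + 0.45·0.8324) ≈ 0.1828
After a quality check='flag': P(supplier A) = 0.5·0.1828 / (0.5·0.1828 + 0.45·0.8172) ≈ 0.1991

0.1991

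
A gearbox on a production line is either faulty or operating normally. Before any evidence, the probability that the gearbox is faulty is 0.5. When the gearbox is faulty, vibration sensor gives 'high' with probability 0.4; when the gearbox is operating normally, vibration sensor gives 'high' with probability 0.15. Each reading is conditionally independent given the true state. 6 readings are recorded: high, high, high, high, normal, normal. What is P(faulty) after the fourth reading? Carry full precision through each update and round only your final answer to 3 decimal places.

Each posterior becomes the prior for the next update.
After 'high': P(faulty) = 0.4·0.5000 / (0.4·0.5000 + 0.15·0.5000) ≈ 0.7273
After 'high': P(faulty) = 0.4·0.7273 / (0.4·0.7273 + 0.15·0.2727) ≈ 0.8767
After 'high': P(faulty) = 0.4·0.8767 / (0.4·0.8767 + 0.15·0.1233) ≈ 0.9499
After 'high': P(faulty) = 0.4·0.9499 / (0.4·0.9499 + 0.15·0.0501) ≈ 0.9806

0.981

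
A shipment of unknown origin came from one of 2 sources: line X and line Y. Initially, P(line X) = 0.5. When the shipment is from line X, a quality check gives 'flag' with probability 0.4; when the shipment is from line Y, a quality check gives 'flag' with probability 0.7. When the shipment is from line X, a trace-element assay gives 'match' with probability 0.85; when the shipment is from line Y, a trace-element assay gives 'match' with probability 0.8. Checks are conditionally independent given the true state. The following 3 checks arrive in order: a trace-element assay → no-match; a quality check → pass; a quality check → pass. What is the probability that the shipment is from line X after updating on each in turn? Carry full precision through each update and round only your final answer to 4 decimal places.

0.7500

After a trace-element assay='no-match': P(line X) = 0.15·0.5000 / (0.15·0.5000 + 0.2·0.5000) ≈ 0.4286
After a quality check='pass': P(line X) = 0.6·0.4286 / (0.6·0.4286 + 0.3·0.5714) ≈ 0.6000
After a quality check='pass': P(line X) = 0.6·0.6000 / (0.6·0.6000 + 0.3·0.4000) ≈ 0.7500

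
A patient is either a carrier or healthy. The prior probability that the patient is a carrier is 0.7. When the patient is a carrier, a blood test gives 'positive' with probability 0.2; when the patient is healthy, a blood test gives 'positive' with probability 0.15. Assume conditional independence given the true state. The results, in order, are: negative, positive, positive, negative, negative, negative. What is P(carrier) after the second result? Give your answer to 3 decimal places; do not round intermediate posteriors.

0.745

Apply Bayes' rule sequentially, carrying P(carrier) forward.
After 'negative': P(carrier) = 0.8·0.7000 / (0.8·0.7000 + 0.85·0.3000) ≈ 0.6871
After 'positive': P(carrier) = 0.2·0.6871 / (0.2·0.6871 + 0.15·0.3129) ≈ 0.7454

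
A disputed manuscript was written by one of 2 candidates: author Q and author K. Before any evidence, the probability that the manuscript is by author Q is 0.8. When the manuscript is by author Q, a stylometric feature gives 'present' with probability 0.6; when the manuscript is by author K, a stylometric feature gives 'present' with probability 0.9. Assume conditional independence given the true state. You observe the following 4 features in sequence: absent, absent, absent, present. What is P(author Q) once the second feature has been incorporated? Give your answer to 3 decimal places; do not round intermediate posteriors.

0.985

Apply Bayes' rule sequentially, carrying P(author Q) forward.
After 'absent': P(author Q) = 0.4·0.8000 / (0.4·0.8000 + 0.1·0.2000) ≈ 0.9412
After 'absent': P(author Q) = 0.4·0.9412 / (0.4·0.9412 + 0.1·0.0588) ≈ 0.9846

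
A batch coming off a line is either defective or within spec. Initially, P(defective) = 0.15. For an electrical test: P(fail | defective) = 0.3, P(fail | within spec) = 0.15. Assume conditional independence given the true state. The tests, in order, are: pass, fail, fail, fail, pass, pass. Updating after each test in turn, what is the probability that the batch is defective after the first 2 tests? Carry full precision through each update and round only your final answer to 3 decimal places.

0.225

After 'pass': P(defective) = 0.7·0.1500 / (0.7·0.1500 + 0.85·0.8500) ≈ 0.1269
After 'fail': P(defective) = 0.3·0.1269 / (0.3·0.1269 + 0.15·0.8731) ≈ 0.2252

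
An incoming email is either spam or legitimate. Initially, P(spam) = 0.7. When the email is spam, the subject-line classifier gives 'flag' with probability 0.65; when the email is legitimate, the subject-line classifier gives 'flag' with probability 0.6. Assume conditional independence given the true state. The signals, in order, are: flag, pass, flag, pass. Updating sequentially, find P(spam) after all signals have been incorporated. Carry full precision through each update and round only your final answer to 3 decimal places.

0.677

After 'flag': P(spam) = 0.65·0.7000 / (0.65·0.7000 + 0.6·0.3000) ≈ 0.7165
After 'pass': P(spam) = 0.35·0.7165 / (0.35·0.7165 + 0.4·0.2835) ≈ 0.6886
After 'flag': P(spam) = 0.65·0.6886 / (0.65·0.6886 + 0.6·0.3114) ≈ 0.7055
After 'pass': P(spam) = 0.35·0.7055 / (0.35·0.7055 + 0.4·0.2945) ≈ 0.6771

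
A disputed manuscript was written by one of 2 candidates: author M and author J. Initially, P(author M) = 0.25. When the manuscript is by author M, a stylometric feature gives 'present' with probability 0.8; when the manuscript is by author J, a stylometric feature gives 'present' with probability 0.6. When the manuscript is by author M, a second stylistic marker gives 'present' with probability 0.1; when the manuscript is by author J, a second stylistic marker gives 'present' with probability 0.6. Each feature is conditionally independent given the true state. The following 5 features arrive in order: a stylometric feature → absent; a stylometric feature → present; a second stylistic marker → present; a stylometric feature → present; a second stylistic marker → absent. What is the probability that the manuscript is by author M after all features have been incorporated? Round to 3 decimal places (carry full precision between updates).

After a stylometric feature='absent': P(author M) = 0.2·0.2500 / (0.2·0.2500 + 0.4·0.7500) ≈ 0.1429
After a stylometric feature='present': P(author M) = 0.8·0.1429 / (0.8·0.1429 + 0.6·0.8571) ≈ 0.1818
After a second stylistic marker='present': P(author M) = 0.1·0.1818 / (0.1·0.1818 + 0.6·0.8182) ≈ 0.0357
After a stylometric feature='present': P(author M) = 0.8·0.0357 / (0.8·0.0357 + 0.6·0.9643) ≈ 0.0471
After a second stylistic marker='absent': P(author M) = 0.9·0.0471 / (0.9·0.0471 + 0.4·0.9529) ≈ 0.1000

0.100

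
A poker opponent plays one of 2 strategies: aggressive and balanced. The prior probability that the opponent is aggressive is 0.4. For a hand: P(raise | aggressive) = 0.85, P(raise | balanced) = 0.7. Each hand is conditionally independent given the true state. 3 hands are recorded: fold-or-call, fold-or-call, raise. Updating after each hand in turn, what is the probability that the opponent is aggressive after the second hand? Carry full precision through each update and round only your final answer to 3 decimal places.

After 'fold-or-call': P(aggressive) = 0.15·0.4000 / (0.15·0.4000 + 0.3·0.6000) ≈ 0.2500
After 'fold-or-call': P(aggressive) = 0.15·0.2500 / (0.15·0.2500 + 0.3·0.7500) ≈ 0.1429

0.143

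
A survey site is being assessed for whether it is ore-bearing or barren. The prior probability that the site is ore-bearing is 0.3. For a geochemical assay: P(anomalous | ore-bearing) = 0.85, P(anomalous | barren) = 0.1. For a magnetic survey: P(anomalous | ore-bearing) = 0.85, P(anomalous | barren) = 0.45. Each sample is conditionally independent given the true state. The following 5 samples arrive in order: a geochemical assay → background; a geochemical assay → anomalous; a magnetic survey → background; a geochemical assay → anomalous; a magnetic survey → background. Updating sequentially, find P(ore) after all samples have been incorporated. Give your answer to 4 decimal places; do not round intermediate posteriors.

0.2774

After a geochemical assay='background': P(ore) = 0.15·0.3000 / (0.15·0.3000 + 0.9·0.7000) ≈ 0.0667
After a geochemical assay='anomalous': P(ore) = 0.85·0.0667 / (0.85·0.0667 + 0.1·0.9333) ≈ 0.3778
After a magnetic survey='background': P(ore) = 0.15·0.3778 / (0.15·0.3778 + 0.55·0.6222) ≈ 0.1421
After a geochemical assay='anomalous': P(ore) = 0.85·0.1421 / (0.85·0.1421 + 0.1·0.8579) ≈ 0.5846
After a magnetic survey='background': P(ore) = 0.15·0.5846 / (0.15·0.5846 + 0.55·0.4154) ≈ 0.2774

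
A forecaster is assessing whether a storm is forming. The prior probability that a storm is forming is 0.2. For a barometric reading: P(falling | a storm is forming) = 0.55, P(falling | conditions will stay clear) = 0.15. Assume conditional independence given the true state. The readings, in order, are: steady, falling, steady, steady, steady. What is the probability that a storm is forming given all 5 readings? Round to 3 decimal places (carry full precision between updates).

Each posterior becomes the prior for the next update.
After 'steady': P(storm) = 0.45·0.2000 / (0.45·0.2000 + 0.85·0.8000) ≈ 0.1169
After 'falling': P(storm) = 0.55·0.1169 / (0.55·0.1169 + 0.15·0.8831) ≈ 0.3267
After 'steady': P(storm) = 0.45·0.3267 / (0.45·0.3267 + 0.85·0.6733) ≈ 0.2044
After 'steady': P(storm) = 0.45·0.2044 / (0.45·0.2044 + 0.85·0.7956) ≈ 0.1197
After 'steady': P(storm) = 0.45·0.1197 / (0.45·0.1197 + 0.85·0.8803) ≈ 0.0672

0.067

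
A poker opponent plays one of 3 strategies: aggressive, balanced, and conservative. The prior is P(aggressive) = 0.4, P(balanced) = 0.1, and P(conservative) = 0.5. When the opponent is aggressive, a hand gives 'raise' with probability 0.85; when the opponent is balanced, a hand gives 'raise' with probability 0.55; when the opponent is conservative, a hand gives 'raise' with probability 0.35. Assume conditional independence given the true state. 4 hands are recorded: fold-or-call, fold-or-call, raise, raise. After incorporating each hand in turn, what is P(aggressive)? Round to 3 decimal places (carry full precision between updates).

After 'fold-or-call': normaliser = 0.15·0.4000 + 0.45·0.1000 + 0.65·0.5000; P(aggressive) ≈ 0.1395, P(balanced) ≈ 0.1047, P(conservative) ≈ 0.7558
After 'fold-or-call': normaliser = 0.15·0.1395 + 0.45·0.1047 + 0.65·0.7558; P(aggressive) ≈ 0.0374, P(balanced) ≈ 0.0842, P(conservative) ≈ 0.8784
After 'raise': normaliser = 0.85·0.0374 + 0.55·0.0842 + 0.35·0.8784; P(aggressive) ≈ 0.0825, P(balanced) ≈ 0.1201, P(conservative) ≈ 0.7974
After 'raise': normaliser = 0.85·0.0825 + 0.55·0.1201 + 0.35·0.7974; P(aggressive) ≈ 0.1689, P(balanced) ≈ 0.1591, P(conservative) ≈ 0.6720

0.169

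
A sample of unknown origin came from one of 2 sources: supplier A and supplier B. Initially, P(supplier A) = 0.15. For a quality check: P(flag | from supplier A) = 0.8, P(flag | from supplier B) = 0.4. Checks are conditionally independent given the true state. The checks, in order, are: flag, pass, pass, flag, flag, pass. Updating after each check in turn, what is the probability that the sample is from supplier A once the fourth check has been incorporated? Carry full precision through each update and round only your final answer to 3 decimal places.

0.073

After 'flag': P(supplier A) = 0.8·0.1500 / (0.8·0.1500 + 0.4·0.8500) ≈ 0.2609
After 'pass': P(supplier A) = 0.2·0.2609 / (0.2·0.2609 + 0.6·0.7391) ≈ 0.1053
After 'pass': P(supplier A) = 0.2·0.1053 / (0.2·0.1053 + 0.6·0.8947) ≈ 0.0377
After 'flag': P(supplier A) = 0.8·0.0377 / (0.8·0.0377 + 0.4·0.9623) ≈ 0.0727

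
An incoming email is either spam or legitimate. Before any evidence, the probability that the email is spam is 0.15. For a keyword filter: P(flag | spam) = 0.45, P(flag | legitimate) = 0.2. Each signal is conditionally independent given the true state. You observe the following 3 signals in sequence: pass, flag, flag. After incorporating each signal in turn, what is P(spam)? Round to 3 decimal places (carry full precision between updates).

0.380

After 'pass': P(spam) = 0.55·0.1500 / (0.55·0.1500 + 0.8·0.8500) ≈ 0.1082
After 'flag': P(spam) = 0.45·0.1082 / (0.45·0.1082 + 0.2·0.8918) ≈ 0.2144
After 'flag': P(spam) = 0.45·0.2144 / (0.45·0.2144 + 0.2·0.7856) ≈ 0.3805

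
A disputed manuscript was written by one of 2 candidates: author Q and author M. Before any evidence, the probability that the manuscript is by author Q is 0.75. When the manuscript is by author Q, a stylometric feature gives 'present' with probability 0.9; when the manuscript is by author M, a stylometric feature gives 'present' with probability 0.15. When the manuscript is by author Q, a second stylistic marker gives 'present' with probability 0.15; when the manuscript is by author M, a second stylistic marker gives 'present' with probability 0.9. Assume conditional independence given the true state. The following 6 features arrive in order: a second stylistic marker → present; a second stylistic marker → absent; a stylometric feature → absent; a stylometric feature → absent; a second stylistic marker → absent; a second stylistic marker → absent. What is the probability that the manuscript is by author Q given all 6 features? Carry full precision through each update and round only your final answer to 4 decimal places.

Each posterior becomes the prior for the next update.
After a second stylistic marker='present': P(author Q) = 0.15·0.7500 / (0.15·0.7500 + 0.9·0.2500) ≈ 0.3333
After a second stylistic marker='absent': P(author Q) = 0.85·0.3333 / (0.85·0.3333 + 0.1·0.6667) ≈ 0.8095
After a stylometric feature='absent': P(author Q) = 0.1·0.8095 / (0.1·0.8095 + 0.85·0.1905) ≈ 0.3333
After a stylometric feature='absent': P(author Q) = 0.1·0.3333 / (0.1·0.3333 + 0.85·0.6667) ≈ 0.0556
After a second stylistic marker='absent': P(author Q) = 0.85·0.0556 / (0.85·0.0556 + 0.1·0.9444) ≈ 0.3333
After a second stylistic marker='absent': P(author Q) = 0.85·0.3333 / (0.85·0.3333 + 0.1·0.6667) ≈ 0.8095

0.8095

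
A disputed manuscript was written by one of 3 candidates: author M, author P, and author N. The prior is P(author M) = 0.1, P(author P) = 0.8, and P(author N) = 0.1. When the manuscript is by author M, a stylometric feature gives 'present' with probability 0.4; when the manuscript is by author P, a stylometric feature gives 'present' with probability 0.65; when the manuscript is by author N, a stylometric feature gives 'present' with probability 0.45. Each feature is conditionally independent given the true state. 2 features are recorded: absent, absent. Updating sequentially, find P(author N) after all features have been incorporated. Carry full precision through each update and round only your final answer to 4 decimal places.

Each posterior becomes the prior for the next update.
After 'absent': normaliser = 0.6·0.1000 + 0.35·0.8000 + 0.55·0.1000; P(author M) ≈ 0.1519, P(author P) ≈ 0.7089, P(author N) ≈ 0.1392
After 'absent': normaliser = 0.6·0.1519 + 0.35·0.7089 + 0.55·0.1392; P(author M) ≈ 0.2192, P(author P) ≈ 0.5967, P(author N) ≈ 0.1842

0.1842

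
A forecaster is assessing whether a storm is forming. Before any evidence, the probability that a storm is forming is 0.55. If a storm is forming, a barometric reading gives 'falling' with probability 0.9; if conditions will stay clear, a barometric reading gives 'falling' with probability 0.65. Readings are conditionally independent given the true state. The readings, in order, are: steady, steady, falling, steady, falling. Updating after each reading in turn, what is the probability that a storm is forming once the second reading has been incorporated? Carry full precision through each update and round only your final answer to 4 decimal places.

After 'steady': P(storm) = 0.1·0.5500 / (0.1·0.5500 + 0.35·0.4500) ≈ 0.2588
After 'steady': P(storm) = 0.1·0.2588 / (0.1·0.2588 + 0.35·0.7412) ≈ 0.0907

0.0907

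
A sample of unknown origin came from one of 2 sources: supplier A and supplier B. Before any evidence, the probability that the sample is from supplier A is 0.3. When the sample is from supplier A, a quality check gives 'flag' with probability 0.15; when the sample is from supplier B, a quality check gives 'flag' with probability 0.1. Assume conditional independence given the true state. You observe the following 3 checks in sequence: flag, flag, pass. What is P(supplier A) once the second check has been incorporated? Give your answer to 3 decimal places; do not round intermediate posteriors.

0.491

Each posterior becomes the prior for the next update.
After 'flag': P(supplier A) = 0.15·0.3000 / (0.15·0.3000 + 0.1·0.7000) ≈ 0.3913
After 'flag': P(supplier A) = 0.15·0.3913 / (0.15·0.3913 + 0.1·0.6087) ≈ 0.4909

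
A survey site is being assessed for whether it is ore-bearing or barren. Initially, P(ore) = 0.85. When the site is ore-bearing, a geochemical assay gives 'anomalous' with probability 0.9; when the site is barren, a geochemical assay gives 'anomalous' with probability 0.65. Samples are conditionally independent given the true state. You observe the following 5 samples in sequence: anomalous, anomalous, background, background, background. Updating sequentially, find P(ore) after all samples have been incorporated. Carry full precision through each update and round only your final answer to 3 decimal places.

After 'anomalous': P(ore) = 0.9·0.8500 / (0.9·0.8500 + 0.65·0.1500) ≈ 0.8870
After 'anomalous': P(ore) = 0.9·0.8870 / (0.9·0.8870 + 0.65·0.1130) ≈ 0.9157
After 'background': P(ore) = 0.1·0.9157 / (0.1·0.9157 + 0.35·0.0843) ≈ 0.7563
After 'background': P(ore) = 0.1·0.7563 / (0.1·0.7563 + 0.35·0.2437) ≈ 0.4700
After 'background': P(ore) = 0.1·0.4700 / (0.1·0.4700 + 0.35·0.5300) ≈ 0.2022

0.202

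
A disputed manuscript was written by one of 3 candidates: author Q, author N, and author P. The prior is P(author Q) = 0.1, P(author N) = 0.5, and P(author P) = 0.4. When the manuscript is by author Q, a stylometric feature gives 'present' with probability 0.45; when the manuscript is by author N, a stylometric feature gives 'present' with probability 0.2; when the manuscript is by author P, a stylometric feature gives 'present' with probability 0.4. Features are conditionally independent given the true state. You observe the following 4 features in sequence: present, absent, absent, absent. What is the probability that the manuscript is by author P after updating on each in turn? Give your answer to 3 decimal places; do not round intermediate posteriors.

0.371

After 'present': normaliser = 0.45·0.1000 + 0.2·0.5000 + 0.4·0.4000; P(author Q) ≈ 0.1475, P(author N) ≈ 0.3279, P(author P) ≈ 0.5246
After 'absent': normaliser = 0.55·0.1475 + 0.8·0.3279 + 0.6·0.5246; P(author Q) ≈ 0.1233, P(author N) ≈ 0.3985, P(author P) ≈ 0.4782
After 'absent': normaliser = 0.55·0.1233 + 0.8·0.3985 + 0.6·0.4782; P(author Q) ≈ 0.1007, P(author N) ≈ 0.4733, P(author P) ≈ 0.4260
After 'absent': normaliser = 0.55·0.1007 + 0.8·0.4733 + 0.6·0.4260; P(author Q) ≈ 0.0803, P(author N) ≈ 0.5491, P(author P) ≈ 0.3706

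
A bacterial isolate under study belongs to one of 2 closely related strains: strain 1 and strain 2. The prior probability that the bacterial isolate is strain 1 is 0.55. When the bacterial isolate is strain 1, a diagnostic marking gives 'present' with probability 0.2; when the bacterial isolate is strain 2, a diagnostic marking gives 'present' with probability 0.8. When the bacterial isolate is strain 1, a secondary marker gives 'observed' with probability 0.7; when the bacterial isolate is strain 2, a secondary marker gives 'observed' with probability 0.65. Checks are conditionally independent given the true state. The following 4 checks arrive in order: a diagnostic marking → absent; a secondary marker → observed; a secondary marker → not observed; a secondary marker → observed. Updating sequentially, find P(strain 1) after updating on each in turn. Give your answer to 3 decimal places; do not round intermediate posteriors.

After a diagnostic marking='absent': P(strain 1) = 0.8·0.5500 / (0.8·0.5500 + 0.2·0.4500) ≈ 0.8302
After a secondary marker='observed': P(strain 1) = 0.7·0.8302 / (0.7·0.8302 + 0.65·0.1698) ≈ 0.8404
After a secondary marker='not observed': P(strain 1) = 0.3·0.8404 / (0.3·0.8404 + 0.35·0.1596) ≈ 0.8186
After a secondary marker='observed': P(strain 1) = 0.7·0.8186 / (0.7·0.8186 + 0.65·0.1814) ≈ 0.8294

0.829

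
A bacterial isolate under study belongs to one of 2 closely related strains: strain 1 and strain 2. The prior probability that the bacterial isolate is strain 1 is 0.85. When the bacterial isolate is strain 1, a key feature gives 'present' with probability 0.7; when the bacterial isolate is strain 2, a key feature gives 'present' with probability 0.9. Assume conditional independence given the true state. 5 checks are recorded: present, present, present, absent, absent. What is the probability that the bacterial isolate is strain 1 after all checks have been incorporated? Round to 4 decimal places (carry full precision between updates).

0.9600

After 'present': P(strain 1) = 0.7·0.8500 / (0.7·0.8500 + 0.9·0.1500) ≈ 0.8151
After 'present': P(strain 1) = 0.7·0.8151 / (0.7·0.8151 + 0.9·0.1849) ≈ 0.7742
After 'present': P(strain 1) = 0.7·0.7742 / (0.7·0.7742 + 0.9·0.2258) ≈ 0.7272
After 'absent': P(strain 1) = 0.3·0.7272 / (0.3·0.7272 + 0.1·0.2728) ≈ 0.8889
After 'absent': P(strain 1) = 0.3·0.8889 / (0.3·0.8889 + 0.1·0.1111) ≈ 0.9600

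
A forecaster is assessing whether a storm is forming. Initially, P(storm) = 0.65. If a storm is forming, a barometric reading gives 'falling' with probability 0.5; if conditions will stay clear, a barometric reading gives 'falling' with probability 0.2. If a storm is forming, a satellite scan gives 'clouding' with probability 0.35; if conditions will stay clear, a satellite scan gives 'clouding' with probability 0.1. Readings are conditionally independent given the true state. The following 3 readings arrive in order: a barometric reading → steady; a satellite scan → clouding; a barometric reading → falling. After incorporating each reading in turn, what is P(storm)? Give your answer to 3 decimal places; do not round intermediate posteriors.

0.910

Each posterior becomes the prior for the next update.
After a barometric reading='steady': P(storm) = 0.5·0.6500 / (0.5·0.6500 + 0.8·0.3500) ≈ 0.5372
After a satellite scan='clouding': P(storm) = 0.35·0.5372 / (0.35·0.5372 + 0.1·0.4628) ≈ 0.8025
After a barometric reading='falling': P(storm) = 0.5·0.8025 / (0.5·0.8025 + 0.2·0.1975) ≈ 0.9104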